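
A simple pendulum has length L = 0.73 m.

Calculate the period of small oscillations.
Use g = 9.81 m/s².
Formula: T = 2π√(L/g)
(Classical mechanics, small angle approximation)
T = 2π√(L/g) = 2π√(0.73/9.81) = 1.714 s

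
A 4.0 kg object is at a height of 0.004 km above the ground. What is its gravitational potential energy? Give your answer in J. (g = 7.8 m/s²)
PE = mgh = 4 kg × 7.8 m/s² × 4 m = 124.8 J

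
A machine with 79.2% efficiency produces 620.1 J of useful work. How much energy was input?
W_in = W_out/η = 620.1/0.792 = 782.95 J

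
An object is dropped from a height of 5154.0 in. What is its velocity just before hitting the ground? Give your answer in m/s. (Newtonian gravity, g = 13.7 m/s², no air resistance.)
v = √(2gh) (with unit conversion) = 59.89 m/s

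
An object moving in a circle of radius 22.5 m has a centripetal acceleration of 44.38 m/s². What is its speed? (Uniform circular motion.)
v = √(a_c × r) = √(44.38 × 22.5) = 31.6 m/s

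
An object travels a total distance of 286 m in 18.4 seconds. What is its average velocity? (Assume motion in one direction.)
v_avg = Δd / Δt = 286 / 18.4 = 15.54 m/s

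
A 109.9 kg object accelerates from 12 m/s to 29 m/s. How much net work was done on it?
W_net = ΔKE = ½m(v₂² − v₁²) = ½×109.9×(29² − 12²) = 38300.15 J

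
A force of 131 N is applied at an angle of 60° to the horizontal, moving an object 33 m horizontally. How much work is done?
W = Fd cosθ = 131×33×cos(60°) = 2161.5 J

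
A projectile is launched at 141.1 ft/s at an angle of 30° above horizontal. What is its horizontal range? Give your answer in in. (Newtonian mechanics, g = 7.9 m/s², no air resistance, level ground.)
R = v₀² sin(2θ) / g (with unit conversion) = 7983.0 in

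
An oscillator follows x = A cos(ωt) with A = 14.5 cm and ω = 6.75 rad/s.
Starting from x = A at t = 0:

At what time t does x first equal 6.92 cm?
cos(ωt) = x/A = 6.92/14.5 = 0.4772
ωt = arccos(0.4772) = 1.073 rad
t = 1.073/6.75 = 0.159 s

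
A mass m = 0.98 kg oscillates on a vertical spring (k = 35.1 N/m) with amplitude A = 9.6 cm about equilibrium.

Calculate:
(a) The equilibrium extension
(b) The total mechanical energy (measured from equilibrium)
x_eq = mg/k = 0.98×9.81/35.1 = 0.2739 m = 27.39 cm
E = ½kA² = ½×35.1×(0.096)² = 0.1617 J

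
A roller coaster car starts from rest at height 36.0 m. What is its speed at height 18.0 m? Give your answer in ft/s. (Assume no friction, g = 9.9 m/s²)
mgh₁ = ½mv₂² + mgh₂ → v₂ = √(2g(h₁−h₂)) = √(2×9.9×(36−18)) = 18.88 m/s = 61.94 ft/s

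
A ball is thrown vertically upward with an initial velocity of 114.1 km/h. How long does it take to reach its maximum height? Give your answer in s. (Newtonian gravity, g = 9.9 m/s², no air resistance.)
t_up = v₀/g (with unit conversion) = 3.201 s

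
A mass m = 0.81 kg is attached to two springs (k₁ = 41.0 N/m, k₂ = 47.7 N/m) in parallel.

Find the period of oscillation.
k_eq = k₁+k₂ = 88.7 N/m
T = 2π√(m/k_eq) = 2π√(0.81/88.7) = 0.6004 s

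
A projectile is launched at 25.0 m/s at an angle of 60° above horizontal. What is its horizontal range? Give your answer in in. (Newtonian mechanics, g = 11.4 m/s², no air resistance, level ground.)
R = v₀² sin(2θ) / g (with unit conversion) = 1869.0 in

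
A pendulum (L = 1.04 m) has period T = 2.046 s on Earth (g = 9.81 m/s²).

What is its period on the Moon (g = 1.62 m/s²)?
T = 2π√(L/g), so T_moon/T_earth = √(g_earth/g_moon)
T_moon = 2π√(1.04/1.62) = 5.034 s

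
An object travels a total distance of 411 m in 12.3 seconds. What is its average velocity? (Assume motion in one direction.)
v_avg = Δd / Δt = 411 / 12.3 = 33.41 m/s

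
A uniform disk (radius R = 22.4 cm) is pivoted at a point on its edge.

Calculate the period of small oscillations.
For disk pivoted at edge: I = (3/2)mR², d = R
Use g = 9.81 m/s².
I/m = (3/2)R² = 0.07526 m²; d = R = 0.224 m
T = 2π√((3/2)R²/(gR)) = 2π√(3R/(2g)) = 1.163 s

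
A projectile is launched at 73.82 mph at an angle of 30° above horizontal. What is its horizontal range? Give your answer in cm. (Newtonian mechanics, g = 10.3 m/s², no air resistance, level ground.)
R = v₀² sin(2θ) / g (with unit conversion) = 9157.0 cm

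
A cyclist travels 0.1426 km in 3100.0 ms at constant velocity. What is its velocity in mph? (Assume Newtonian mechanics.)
v = d/t (with unit conversion) = 102.9 mph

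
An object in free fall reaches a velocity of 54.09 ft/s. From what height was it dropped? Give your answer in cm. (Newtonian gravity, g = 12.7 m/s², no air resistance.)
h = v²/(2g) (with unit conversion) = 1070.0 cm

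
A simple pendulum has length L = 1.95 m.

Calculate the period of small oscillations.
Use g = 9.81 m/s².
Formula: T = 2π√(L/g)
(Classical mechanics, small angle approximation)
T = 2π√(L/g) = 2π√(1.95/9.81) = 2.801 s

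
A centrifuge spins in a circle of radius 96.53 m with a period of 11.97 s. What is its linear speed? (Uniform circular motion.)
v = 2πr/T = 2π×96.53/11.97 = 50.67 m/s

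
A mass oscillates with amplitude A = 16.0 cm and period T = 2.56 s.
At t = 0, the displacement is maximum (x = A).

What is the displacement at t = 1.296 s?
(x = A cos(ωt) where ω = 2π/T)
ω = 2π/T = 2π/2.56 = 2.454 rad/s
x = A cos(ωt) = 16.0×cos(2.454×1.296) = -15.99 cm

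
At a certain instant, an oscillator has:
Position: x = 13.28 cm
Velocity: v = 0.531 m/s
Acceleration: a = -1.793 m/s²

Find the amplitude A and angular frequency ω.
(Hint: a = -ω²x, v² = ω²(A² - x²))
a = −ω²x → ω = √(|a|/x) = √(1.793/0.1328) = 3.674 rad/s
v² = ω²(A² − x²) → A = √(x² + v²/ω²) = √(0.1328² + 0.531²/3.674²) = 0.1963 m = 19.63 cm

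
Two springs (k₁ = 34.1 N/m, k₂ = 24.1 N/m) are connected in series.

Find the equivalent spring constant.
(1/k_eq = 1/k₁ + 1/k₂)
1/k_eq = 1/34.1 + 1/24.1 = 0.070819; k_eq = 14.12 N/m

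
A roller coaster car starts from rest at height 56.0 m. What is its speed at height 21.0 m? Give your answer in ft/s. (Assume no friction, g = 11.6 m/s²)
mgh₁ = ½mv₂² + mgh₂ → v₂ = √(2g(h₁−h₂)) = √(2×11.6×(56−21)) = 28.5 m/s = 93.49 ft/s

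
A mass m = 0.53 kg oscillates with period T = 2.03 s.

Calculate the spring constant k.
T = 2π√(m/k) → k = m(2π/T)² = 0.53×(2π/2.03)² = 5.077 N/m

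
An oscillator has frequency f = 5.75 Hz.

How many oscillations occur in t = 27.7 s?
n = f×t = 5.75×27.7 = 159.3 oscillations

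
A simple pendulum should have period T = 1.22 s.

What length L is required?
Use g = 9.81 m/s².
T = 2π√(L/g) → L = g(T/2π)² = 9.81×(1.22/2π)² = 0.3699 m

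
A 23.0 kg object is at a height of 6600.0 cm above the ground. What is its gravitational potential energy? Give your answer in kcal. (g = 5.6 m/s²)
PE = mgh = 23 kg × 5.6 m/s² × 66 m = 8501 J = 2.032 kcal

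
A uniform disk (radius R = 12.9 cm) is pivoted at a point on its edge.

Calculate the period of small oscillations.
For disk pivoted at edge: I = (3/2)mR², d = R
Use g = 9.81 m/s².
I/m = (3/2)R² = 0.02496 m²; d = R = 0.129 m
T = 2π√((3/2)R²/(gR)) = 2π√(3R/(2g)) = 0.8824 s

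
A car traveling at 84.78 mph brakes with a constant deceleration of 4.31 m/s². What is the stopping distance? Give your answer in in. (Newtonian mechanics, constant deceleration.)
d = v₀² / (2a) (with unit conversion) = 6561.0 in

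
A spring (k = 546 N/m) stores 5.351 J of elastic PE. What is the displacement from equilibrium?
PE = ½kx² → x = √(2PE/k) = √(2×5.351/546) = 0.14 m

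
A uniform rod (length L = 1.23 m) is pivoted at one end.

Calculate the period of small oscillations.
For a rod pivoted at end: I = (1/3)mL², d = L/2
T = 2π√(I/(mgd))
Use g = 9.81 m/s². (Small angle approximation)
I/m = (1/3)L² = 0.5043 m²; d = L/2 = 0.615 m
T = 2π√(I/(mgd)) = 2π√(0.5043/(9.81×0.615)) = 1.817 s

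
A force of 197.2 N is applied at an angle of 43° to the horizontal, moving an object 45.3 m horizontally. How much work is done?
W = Fd cosθ = 197.2×45.3×cos(43°) = 6533.3 J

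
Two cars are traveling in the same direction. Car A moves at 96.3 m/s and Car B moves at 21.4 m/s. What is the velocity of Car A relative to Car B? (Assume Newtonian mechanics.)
v_rel = v_A - v_B = 96.3 - 21.4 = 74.9 m/s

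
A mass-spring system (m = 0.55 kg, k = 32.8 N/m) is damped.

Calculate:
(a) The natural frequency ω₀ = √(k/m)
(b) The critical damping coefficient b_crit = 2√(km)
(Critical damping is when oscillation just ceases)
ω₀ = √(k/m) = √(32.8/0.55) = 7.722 rad/s
b_crit = 2√(km) = 2√(32.8×0.55) = 8.495 kg/s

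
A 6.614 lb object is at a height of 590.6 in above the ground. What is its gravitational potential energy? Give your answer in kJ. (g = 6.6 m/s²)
PE = mgh = 3 kg × 6.6 m/s² × 15 m = 297 J = 0.297 kJ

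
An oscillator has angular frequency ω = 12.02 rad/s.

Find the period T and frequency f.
T = 2π/ω = 2π/12.02 = 0.5227 s; f = ω/2π = 1.913 Hz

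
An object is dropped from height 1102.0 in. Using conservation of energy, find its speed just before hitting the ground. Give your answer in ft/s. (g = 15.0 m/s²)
mgh = ½mv² → v = √(2gh) = √(2×15.0×27.99) = 28.98 m/s = 95.07 ft/s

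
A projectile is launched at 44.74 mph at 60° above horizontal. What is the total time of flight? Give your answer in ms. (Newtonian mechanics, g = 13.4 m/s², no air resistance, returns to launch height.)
T = 2v₀sin(θ)/g (with unit conversion) = 2585.0 ms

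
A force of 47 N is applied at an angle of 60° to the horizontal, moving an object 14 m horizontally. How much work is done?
W = Fd cosθ = 47×14×cos(60°) = 329.0 J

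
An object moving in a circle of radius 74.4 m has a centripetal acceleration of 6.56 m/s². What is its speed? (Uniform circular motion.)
v = √(a_c × r) = √(6.56 × 74.4) = 22.09 m/s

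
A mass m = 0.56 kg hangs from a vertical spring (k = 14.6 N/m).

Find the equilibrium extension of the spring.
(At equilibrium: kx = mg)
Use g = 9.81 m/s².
x_eq = mg/k = 0.56×9.81/14.6 = 0.3763 m = 37.63 cm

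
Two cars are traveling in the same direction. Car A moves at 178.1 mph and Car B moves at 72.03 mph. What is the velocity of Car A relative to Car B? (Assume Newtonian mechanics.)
v_rel = v_A - v_B = 178.1 - 72.03 = 106.1 mph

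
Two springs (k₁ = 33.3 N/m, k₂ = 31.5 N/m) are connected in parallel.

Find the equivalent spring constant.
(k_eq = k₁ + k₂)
k_eq = k₁ + k₂ = 33.3 + 31.5 = 64.8 N/m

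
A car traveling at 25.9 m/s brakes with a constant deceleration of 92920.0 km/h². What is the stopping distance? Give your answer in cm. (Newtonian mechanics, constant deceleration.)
d = v₀² / (2a) (with unit conversion) = 4678.0 cm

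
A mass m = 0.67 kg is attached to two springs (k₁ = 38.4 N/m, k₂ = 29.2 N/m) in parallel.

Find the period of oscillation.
k_eq = k₁+k₂ = 67.6 N/m
T = 2π√(m/k_eq) = 2π√(0.67/67.6) = 0.6255 s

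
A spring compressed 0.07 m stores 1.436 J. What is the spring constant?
PE = ½kx² → k = 2PE/x² = 2×1.436/0.07² = 586.1 N/m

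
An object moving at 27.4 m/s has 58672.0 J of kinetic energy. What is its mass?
KE = ½mv² → m = 2KE/v² = 2×58672.0/27.4² = 156.3 kg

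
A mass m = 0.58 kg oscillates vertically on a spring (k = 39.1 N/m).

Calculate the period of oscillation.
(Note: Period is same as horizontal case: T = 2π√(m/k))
T = 2π√(m/k) = 2π√(0.58/39.1) = 0.7653 s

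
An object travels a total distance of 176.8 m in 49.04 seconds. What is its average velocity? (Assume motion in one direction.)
v_avg = Δd / Δt = 176.8 / 49.04 = 3.61 m/s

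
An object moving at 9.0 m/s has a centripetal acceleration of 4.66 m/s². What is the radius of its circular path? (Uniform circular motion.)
r = v²/a_c = 9.0²/4.66 = 17.38 m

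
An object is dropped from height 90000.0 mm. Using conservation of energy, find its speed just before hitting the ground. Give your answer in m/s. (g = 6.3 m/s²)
mgh = ½mv² → v = √(2gh) = √(2×6.3×90) = 33.67 m/s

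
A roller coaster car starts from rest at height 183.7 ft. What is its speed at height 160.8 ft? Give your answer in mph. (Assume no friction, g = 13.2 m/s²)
mgh₁ = ½mv₂² + mgh₂ → v₂ = √(2g(h₁−h₂)) = √(2×13.2×(55.99−49.01)) = 13.57 m/s = 30.37 mph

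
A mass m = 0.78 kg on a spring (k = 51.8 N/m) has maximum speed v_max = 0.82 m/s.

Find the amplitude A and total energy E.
½mv²_max = ½kA² → A = v_max√(m/k) = 0.82×√(0.78/51.8) = 0.1006 m = 10.06 cm
E = ½mv²_max = ½×0.78×0.82² = 0.2622 J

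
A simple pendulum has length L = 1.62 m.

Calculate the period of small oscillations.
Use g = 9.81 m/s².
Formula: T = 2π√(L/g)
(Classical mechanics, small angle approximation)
T = 2π√(L/g) = 2π√(1.62/9.81) = 2.553 s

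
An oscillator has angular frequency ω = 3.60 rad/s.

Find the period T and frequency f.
T = 2π/ω = 2π/3.6 = 1.745 s; f = ω/2π = 0.573 Hz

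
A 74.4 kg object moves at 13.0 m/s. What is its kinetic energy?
KE = ½mv² = ½×74.4×13.0² = 6286.8 J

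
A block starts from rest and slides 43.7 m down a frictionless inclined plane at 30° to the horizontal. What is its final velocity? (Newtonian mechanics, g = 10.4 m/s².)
a = g sin(θ) = 10.4 × sin(30°) = 5.2 m/s²
v = √(2ad) = √(2 × 5.2 × 43.7) = 21.32 m/s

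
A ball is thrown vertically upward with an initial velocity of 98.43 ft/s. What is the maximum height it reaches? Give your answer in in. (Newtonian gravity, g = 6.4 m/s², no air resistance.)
h_max = v₀²/(2g) (with unit conversion) = 2768.0 in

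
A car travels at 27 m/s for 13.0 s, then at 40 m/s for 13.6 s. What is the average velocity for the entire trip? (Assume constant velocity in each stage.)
d₁ = v₁t₁ = 27 × 13.0 = 351 m
d₂ = v₂t₂ = 40 × 13.6 = 544 m
d_total = 895.0 m, t_total = 26.6 s
v_avg = d_total/t_total = 895.0/26.6 = 33.65 m/s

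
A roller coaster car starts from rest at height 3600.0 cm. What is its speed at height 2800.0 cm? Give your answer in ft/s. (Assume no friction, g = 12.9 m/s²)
mgh₁ = ½mv₂² + mgh₂ → v₂ = √(2g(h₁−h₂)) = √(2×12.9×(36−28)) = 14.37 m/s = 47.13 ft/s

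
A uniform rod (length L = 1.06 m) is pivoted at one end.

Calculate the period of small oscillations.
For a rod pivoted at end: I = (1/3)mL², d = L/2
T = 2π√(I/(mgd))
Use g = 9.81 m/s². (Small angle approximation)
I/m = (1/3)L² = 0.3745 m²; d = L/2 = 0.53 m
T = 2π√(I/(mgd)) = 2π√(0.3745/(9.81×0.53)) = 1.686 s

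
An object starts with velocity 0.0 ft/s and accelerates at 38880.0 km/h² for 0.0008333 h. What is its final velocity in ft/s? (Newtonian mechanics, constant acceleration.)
v = v₀ + at (with unit conversion) = 29.53 ft/s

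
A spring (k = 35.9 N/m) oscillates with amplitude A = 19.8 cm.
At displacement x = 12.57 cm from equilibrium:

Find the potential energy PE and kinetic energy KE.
E_total = ½kA² = ½×35.9×(0.198)² = 0.7037 J
PE = ½kx² = ½×35.9×(0.1257)² = 0.2836 J
KE = E_total − PE = 0.4201 J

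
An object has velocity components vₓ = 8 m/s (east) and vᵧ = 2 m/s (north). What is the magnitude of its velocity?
|v| = √(vₓ² + vᵧ²) = √(8² + 2²) = √(68) = 8.25 m/s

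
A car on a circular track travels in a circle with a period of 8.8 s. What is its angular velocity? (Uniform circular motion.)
ω = 2π/T = 2π/8.8 = 0.714 rad/s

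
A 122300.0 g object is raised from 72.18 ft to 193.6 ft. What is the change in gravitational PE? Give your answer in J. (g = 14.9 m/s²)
ΔPE = mg(h₂ − h₁) = 122.3 kg × 14.9 m/s² × (59.01 − 22) m = 6.744e+04 J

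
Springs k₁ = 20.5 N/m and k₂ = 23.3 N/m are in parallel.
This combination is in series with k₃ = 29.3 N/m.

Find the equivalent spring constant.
k₁₂ = k₁ + k₂ = 43.8 N/m (parallel)
1/k_eq = 1/k₁₂ + 1/k₃ → k_eq = 17.56 N/m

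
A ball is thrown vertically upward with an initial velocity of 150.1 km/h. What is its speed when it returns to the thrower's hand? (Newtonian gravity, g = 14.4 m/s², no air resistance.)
By conservation of energy, the ball returns at the same speed = 150.1 km/h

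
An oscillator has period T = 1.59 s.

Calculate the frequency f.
f = 1/T = 1/1.59 = 0.6289 Hz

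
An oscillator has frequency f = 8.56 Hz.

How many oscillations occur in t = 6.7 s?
n = f×t = 8.56×6.7 = 57.35 oscillations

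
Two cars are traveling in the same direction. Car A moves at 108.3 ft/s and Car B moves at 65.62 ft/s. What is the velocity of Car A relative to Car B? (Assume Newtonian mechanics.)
v_rel = v_A - v_B = 108.3 - 65.62 = 42.68 ft/s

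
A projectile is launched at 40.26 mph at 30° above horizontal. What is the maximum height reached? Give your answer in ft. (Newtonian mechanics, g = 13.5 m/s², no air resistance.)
H = v₀²sin²(θ)/(2g) (with unit conversion) = 9.84 ft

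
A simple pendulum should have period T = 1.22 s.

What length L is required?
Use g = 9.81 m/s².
T = 2π√(L/g) → L = g(T/2π)² = 9.81×(1.22/2π)² = 0.3699 m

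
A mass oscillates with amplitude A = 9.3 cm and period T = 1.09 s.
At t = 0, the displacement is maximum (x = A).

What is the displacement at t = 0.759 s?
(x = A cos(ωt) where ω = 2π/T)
ω = 2π/T = 2π/1.09 = 5.764 rad/s
x = A cos(ωt) = 9.3×cos(5.764×0.759) = -3.077 cm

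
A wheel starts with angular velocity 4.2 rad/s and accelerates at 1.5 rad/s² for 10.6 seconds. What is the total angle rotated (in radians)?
θ = ω₀t + ½αt² = 4.2×10.6 + ½×1.5×10.6² = 128.79 rad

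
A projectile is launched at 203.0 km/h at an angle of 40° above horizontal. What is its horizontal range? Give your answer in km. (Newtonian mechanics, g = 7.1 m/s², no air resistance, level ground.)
R = v₀² sin(2θ) / g (with unit conversion) = 0.441 km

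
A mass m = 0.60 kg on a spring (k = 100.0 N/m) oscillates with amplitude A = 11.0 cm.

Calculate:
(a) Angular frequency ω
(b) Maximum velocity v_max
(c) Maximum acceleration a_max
ω = √(k/m) = √(100.0/0.6) = 12.91 rad/s
v_max = ωA = 12.91×0.11 = 1.42 m/s
a_max = ω²A = 12.91²×0.11 = 18.33 m/s²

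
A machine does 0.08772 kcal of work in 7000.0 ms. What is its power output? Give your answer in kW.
P = W/t = 367 J / 7 s = 52.43 W = 0.05243 kW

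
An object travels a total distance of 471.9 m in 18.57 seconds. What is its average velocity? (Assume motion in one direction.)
v_avg = Δd / Δt = 471.9 / 18.57 = 25.41 m/s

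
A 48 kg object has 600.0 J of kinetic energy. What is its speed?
KE = ½mv² → v = √(2KE/m) = √(2×600.0/48) = 5.0 m/s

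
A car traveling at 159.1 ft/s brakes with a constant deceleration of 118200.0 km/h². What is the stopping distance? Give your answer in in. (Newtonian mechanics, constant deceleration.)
d = v₀² / (2a) (with unit conversion) = 5076.0 in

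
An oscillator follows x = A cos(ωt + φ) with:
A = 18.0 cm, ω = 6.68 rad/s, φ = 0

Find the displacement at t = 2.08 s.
x = A cos(ωt + φ) = 18.0×cos(6.68×2.08 + 0) = 4.327 cm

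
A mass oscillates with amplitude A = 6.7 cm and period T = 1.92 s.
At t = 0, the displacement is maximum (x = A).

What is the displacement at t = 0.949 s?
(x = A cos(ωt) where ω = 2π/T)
ω = 2π/T = 2π/1.92 = 3.272 rad/s
x = A cos(ωt) = 6.7×cos(3.272×0.949) = -6.696 cm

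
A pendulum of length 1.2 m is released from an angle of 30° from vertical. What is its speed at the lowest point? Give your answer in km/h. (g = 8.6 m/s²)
h = L(1 − cosθ) = 1.2×(1 − cos30°) = 0.1608 m
v = √(2gh) = √(2×8.6×0.1608) = 1.663 m/s = 5.986 km/h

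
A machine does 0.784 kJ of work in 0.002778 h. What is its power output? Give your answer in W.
P = W/t = 784 J / 10 s = 78.39 W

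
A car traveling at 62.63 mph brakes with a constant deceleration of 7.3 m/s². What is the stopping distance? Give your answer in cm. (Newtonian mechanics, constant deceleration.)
d = v₀² / (2a) (with unit conversion) = 5369.0 cm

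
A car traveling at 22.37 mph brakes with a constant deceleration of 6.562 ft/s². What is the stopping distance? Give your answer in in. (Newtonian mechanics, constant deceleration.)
d = v₀² / (2a) (with unit conversion) = 984.3 in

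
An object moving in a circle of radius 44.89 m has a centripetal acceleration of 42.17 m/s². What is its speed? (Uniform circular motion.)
v = √(a_c × r) = √(42.17 × 44.89) = 43.51 m/s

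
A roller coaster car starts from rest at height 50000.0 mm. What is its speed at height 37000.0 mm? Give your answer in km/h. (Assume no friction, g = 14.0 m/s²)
mgh₁ = ½mv₂² + mgh₂ → v₂ = √(2g(h₁−h₂)) = √(2×14.0×(50−37)) = 19.08 m/s = 68.68 km/h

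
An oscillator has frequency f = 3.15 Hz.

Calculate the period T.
T = 1/f = 1/3.15 = 0.3175 s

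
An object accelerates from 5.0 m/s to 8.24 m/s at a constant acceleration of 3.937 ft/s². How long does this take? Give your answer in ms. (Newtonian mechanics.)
t = (v - v₀)/a (with unit conversion) = 2700.0 ms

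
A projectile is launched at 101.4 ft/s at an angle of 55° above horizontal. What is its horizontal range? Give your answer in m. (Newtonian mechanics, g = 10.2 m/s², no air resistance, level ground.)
R = v₀² sin(2θ) / g (with unit conversion) = 88.0 m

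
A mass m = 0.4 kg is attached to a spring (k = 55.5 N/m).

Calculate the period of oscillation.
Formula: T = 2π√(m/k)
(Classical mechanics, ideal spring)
T = 2π√(m/k) = 2π√(0.4/55.5) = 0.5334 s; f = 1/T = 1.875 Hz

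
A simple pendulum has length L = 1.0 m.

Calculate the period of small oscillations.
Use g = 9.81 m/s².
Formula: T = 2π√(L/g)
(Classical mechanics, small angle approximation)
T = 2π√(L/g) = 2π√(1.0/9.81) = 2.006 s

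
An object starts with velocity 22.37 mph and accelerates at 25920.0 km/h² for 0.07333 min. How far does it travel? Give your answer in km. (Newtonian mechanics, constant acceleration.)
d = v₀t + ½at² (with unit conversion) = 0.06336 km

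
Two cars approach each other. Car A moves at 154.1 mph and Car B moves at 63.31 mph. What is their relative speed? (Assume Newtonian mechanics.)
v_rel = v_A + v_B = 154.1 + 63.31 = 217.4 mph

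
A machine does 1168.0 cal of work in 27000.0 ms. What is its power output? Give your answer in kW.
P = W/t = 4887 J / 27 s = 181 W = 0.181 kW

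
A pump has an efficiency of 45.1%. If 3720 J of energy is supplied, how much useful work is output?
W_out = η × W_in = 0.451 × 3720 = 1677.7 J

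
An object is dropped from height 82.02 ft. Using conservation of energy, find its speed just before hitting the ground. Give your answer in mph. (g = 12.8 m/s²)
mgh = ½mv² → v = √(2gh) = √(2×12.8×25) = 25.3 m/s = 56.59 mph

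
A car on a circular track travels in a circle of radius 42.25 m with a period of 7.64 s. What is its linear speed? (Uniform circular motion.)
v = 2πr/T = 2π×42.25/7.64 = 34.75 m/s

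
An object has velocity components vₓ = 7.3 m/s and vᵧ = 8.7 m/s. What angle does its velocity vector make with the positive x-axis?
θ = arctan(vᵧ/vₓ) = arctan(8.7/7.3) = 50.0°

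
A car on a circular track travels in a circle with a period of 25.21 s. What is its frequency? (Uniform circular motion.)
f = 1/T = 1/25.21 = 0.0397 Hz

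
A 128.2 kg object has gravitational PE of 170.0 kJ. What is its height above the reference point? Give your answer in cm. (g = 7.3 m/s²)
PE = mgh → h = PE/(mg) = 1.7e+05 J / (128.2 kg × 7.3 m/s²) = 181.7 m = 18170.0 cm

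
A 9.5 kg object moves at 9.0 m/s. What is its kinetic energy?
KE = ½mv² = ½×9.5×9.0² = 384.75 J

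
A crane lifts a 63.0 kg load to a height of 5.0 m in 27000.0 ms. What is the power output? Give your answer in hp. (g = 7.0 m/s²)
W = mgh = 63×7.0×5 = 2205 J
P = W/t = 2205/27 = 81.67 W = 0.1095 hp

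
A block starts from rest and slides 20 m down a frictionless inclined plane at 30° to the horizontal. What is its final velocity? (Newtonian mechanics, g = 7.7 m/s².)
a = g sin(θ) = 7.7 × sin(30°) = 3.85 m/s²
v = √(2ad) = √(2 × 3.85 × 20) = 12.41 m/s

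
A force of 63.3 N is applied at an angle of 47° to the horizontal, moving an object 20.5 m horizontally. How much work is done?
W = Fd cosθ = 63.3×20.5×cos(47°) = 885.0 J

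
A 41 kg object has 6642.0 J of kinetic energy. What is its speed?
KE = ½mv² → v = √(2KE/m) = √(2×6642.0/41) = 18.0 m/s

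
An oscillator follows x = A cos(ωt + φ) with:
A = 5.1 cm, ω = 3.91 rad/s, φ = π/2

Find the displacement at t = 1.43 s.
x = A cos(ωt + φ) = 5.1×cos(3.91×1.43 + π/2) = 3.254 cm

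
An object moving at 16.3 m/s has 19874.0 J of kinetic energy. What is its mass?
KE = ½mv² → m = 2KE/v² = 2×19874.0/16.3² = 149.6 kg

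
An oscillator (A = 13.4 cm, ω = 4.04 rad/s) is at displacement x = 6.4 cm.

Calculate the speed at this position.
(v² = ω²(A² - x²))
v = ω√(A² − x²) = 4.04×√(0.134² − 0.064²) = 0.4756 m/s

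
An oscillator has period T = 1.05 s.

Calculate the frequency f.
f = 1/T = 1/1.05 = 0.9524 Hz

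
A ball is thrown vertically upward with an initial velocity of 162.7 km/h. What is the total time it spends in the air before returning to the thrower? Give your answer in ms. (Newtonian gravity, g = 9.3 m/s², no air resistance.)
t_total = 2v₀/g (with unit conversion) = 9719.0 ms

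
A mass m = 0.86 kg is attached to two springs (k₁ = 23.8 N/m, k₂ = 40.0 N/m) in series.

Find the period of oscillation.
k_eq = k₁k₂/(k₁+k₂) = 14.92 N/m
T = 2π√(m/k_eq) = 2π√(0.86/14.92) = 1.508 s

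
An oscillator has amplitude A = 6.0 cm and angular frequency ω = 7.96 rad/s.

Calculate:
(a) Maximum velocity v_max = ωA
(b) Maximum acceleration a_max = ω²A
v_max = ωA = 7.96×0.06 = 0.4776 m/s
a_max = ω²A = 7.96²×0.06 = 3.802 m/s²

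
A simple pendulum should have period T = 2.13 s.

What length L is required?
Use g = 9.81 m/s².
T = 2π√(L/g) → L = g(T/2π)² = 9.81×(2.13/2π)² = 1.127 m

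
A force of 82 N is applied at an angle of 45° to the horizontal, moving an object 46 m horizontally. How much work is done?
W = Fd cosθ = 82×46×cos(45°) = 2667.2 J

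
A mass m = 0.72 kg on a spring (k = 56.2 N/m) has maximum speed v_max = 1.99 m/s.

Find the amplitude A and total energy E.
½mv²_max = ½kA² → A = v_max√(m/k) = 1.99×√(0.72/56.2) = 0.2252 m = 22.52 cm
E = ½mv²_max = ½×0.72×1.99² = 1.426 J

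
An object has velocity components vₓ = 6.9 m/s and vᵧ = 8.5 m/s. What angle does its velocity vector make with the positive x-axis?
θ = arctan(vᵧ/vₓ) = arctan(8.5/6.9) = 50.93°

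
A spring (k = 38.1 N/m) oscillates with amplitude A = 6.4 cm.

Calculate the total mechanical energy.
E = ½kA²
E = ½kA² = ½×38.1×(0.064)² = 0.07803 J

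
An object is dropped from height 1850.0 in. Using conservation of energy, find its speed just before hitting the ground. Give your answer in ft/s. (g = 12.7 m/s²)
mgh = ½mv² → v = √(2gh) = √(2×12.7×46.99) = 34.55 m/s = 113.3 ft/s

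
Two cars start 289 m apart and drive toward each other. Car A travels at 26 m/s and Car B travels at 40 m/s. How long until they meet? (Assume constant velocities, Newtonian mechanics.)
Combined speed: v_combined = 26 + 40 = 66 m/s
Time to meet: t = d/66 = 289/66 = 4.38 s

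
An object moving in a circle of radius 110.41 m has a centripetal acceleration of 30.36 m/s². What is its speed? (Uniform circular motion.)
v = √(a_c × r) = √(30.36 × 110.41) = 57.9 m/s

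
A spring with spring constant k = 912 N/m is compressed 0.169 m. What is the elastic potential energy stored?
PE = ½kx² = ½×912×0.169² = 13.02 J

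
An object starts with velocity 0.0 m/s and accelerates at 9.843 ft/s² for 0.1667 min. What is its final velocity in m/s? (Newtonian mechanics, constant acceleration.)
v = v₀ + at (with unit conversion) = 30.01 m/s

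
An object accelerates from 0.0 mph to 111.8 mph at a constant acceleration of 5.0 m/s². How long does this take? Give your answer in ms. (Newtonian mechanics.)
t = (v - v₀)/a (with unit conversion) = 9996.0 ms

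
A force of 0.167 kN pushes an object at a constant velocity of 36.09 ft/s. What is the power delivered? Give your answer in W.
P = Fv = 167 N × 11 m/s = 1837 W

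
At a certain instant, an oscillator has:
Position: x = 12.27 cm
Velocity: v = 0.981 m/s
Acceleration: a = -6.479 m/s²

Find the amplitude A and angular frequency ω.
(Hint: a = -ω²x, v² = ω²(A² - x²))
a = −ω²x → ω = √(|a|/x) = √(6.479/0.1227) = 7.267 rad/s
v² = ω²(A² − x²) → A = √(x² + v²/ω²) = √(0.1227² + 0.981²/7.267²) = 0.1824 m = 18.24 cm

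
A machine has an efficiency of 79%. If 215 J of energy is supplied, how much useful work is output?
W_out = η × W_in = 0.79 × 215 = 169.85 J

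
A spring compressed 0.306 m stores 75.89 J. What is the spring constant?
PE = ½kx² → k = 2PE/x² = 2×75.89/0.306² = 1621.0 N/m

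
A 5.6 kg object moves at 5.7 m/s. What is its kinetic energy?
KE = ½mv² = ½×5.6×5.7² = 90.972 J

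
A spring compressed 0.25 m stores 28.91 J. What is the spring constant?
PE = ½kx² → k = 2PE/x² = 2×28.91/0.25² = 925.1 N/m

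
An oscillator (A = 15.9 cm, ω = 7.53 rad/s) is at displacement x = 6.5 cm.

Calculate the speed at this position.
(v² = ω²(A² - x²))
v = ω√(A² − x²) = 7.53×√(0.159² − 0.065²) = 1.093 m/s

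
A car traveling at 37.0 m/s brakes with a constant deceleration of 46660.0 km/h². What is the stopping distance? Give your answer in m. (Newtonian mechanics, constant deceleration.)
d = v₀² / (2a) (with unit conversion) = 190.1 m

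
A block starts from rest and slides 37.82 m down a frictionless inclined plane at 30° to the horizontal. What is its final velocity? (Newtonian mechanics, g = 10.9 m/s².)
a = g sin(θ) = 10.9 × sin(30°) = 5.45 m/s²
v = √(2ad) = √(2 × 5.45 × 37.82) = 20.3 m/s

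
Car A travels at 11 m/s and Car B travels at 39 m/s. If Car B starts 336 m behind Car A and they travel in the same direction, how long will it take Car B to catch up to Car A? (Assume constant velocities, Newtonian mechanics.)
Relative speed: v_rel = 39 - 11 = 28 m/s
Time to catch: t = d₀/v_rel = 336/28 = 12.0 s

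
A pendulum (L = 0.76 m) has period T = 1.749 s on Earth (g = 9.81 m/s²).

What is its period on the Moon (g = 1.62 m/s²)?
T = 2π√(L/g), so T_moon/T_earth = √(g_earth/g_moon)
T_moon = 2π√(0.76/1.62) = 4.304 s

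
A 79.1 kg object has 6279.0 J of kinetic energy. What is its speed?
KE = ½mv² → v = √(2KE/m) = √(2×6279.0/79.1) = 12.6 m/s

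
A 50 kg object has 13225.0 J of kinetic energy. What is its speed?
KE = ½mv² → v = √(2KE/m) = √(2×13225.0/50) = 23.0 m/s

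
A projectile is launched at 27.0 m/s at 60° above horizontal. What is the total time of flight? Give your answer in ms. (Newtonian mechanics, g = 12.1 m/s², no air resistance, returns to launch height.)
T = 2v₀sin(θ)/g (with unit conversion) = 3865.0 ms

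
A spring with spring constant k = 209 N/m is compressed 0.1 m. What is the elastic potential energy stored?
PE = ½kx² = ½×209×0.1² = 1.045 J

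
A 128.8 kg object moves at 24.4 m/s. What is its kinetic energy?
KE = ½mv² = ½×128.8×24.4² = 38341.18 J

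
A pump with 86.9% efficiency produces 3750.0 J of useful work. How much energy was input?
W_in = W_out/η = 3750.0/0.869 = 4315.3 J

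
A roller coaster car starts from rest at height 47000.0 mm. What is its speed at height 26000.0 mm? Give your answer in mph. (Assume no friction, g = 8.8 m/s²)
mgh₁ = ½mv₂² + mgh₂ → v₂ = √(2g(h₁−h₂)) = √(2×8.8×(47−26)) = 19.22 m/s = 43.01 mph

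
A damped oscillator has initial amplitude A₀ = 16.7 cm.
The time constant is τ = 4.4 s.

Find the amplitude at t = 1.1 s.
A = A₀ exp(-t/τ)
A = A₀ exp(−t/τ) = 16.7×exp(−1.1/4.4) = 13.01 cm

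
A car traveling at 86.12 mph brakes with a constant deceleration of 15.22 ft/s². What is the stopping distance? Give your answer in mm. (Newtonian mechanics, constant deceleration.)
d = v₀² / (2a) (with unit conversion) = 159800.0 mm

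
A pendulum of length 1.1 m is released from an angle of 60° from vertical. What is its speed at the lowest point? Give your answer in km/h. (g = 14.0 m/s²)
h = L(1 − cosθ) = 1.1×(1 − cos60°) = 0.55 m
v = √(2gh) = √(2×14.0×0.55) = 3.924 m/s = 14.13 km/h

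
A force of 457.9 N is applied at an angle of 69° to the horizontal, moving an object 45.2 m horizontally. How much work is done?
W = Fd cosθ = 457.9×45.2×cos(69°) = 7417.2 J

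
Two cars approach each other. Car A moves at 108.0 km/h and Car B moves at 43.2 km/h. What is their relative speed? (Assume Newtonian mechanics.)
v_rel = v_A + v_B = 108.0 + 43.2 = 151.2 km/h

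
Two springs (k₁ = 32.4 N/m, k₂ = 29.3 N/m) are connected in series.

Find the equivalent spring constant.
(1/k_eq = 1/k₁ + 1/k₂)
1/k_eq = 1/32.4 + 1/29.3 = 0.064994; k_eq = 15.39 N/m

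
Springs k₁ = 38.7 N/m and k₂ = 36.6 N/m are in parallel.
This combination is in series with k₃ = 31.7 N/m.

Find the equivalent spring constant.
k₁₂ = k₁ + k₂ = 75.3 N/m (parallel)
1/k_eq = 1/k₁₂ + 1/k₃ → k_eq = 22.31 N/m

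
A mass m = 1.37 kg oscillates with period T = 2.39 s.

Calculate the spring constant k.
T = 2π√(m/k) → k = m(2π/T)² = 1.37×(2π/2.39)² = 9.469 N/m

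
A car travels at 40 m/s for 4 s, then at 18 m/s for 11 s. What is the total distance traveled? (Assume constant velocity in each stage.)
d₁ = v₁t₁ = 40 × 4 = 160 m
d₂ = v₂t₂ = 18 × 11 = 198 m
d_total = 160 + 198 = 358 m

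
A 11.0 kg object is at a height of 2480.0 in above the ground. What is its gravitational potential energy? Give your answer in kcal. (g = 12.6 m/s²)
PE = mgh = 11 kg × 12.6 m/s² × 62.99 m = 8731 J = 2.087 kcal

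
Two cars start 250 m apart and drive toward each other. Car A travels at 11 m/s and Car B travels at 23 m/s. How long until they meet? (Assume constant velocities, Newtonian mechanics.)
Combined speed: v_combined = 11 + 23 = 34 m/s
Time to meet: t = d/34 = 250/34 = 7.35 s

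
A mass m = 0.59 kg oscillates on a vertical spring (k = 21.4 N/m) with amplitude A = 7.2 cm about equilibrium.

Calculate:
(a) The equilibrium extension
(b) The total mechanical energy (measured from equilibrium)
x_eq = mg/k = 0.59×9.81/21.4 = 0.2705 m = 27.05 cm
E = ½kA² = ½×21.4×(0.072)² = 0.05547 J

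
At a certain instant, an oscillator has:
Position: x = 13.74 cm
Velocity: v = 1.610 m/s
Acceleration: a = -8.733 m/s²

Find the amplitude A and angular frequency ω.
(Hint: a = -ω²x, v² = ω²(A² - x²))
a = −ω²x → ω = √(|a|/x) = √(8.733/0.1374) = 7.972 rad/s
v² = ω²(A² − x²) → A = √(x² + v²/ω²) = √(0.1374² + 1.61²/7.972²) = 0.2443 m = 24.43 cm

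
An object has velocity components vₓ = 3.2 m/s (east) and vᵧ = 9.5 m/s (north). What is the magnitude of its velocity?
|v| = √(vₓ² + vᵧ²) = √(3.2² + 9.5²) = √(100.49) = 10.02 m/s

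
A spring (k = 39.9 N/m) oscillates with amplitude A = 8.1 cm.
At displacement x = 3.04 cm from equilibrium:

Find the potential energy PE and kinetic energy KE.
E_total = ½kA² = ½×39.9×(0.081)² = 0.1309 J
PE = ½kx² = ½×39.9×(0.0304)² = 0.01844 J
KE = E_total − PE = 0.1125 J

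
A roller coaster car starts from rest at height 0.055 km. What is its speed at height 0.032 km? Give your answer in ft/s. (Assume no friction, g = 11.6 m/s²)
mgh₁ = ½mv₂² + mgh₂ → v₂ = √(2g(h₁−h₂)) = √(2×11.6×(55−32)) = 23.1 m/s = 75.79 ft/s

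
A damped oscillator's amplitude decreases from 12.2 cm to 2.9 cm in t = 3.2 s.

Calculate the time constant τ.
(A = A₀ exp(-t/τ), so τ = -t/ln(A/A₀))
A/A₀ = 2.9/12.2 = 0.2377; ln(A/A₀) = -1.437
τ = −t/ln(A/A₀) = −3.2/-1.437 = 2.227 s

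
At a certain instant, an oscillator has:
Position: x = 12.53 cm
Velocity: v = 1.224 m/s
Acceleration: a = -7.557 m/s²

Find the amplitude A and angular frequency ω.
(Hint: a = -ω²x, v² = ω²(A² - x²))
a = −ω²x → ω = √(|a|/x) = √(7.557/0.1253) = 7.766 rad/s
v² = ω²(A² − x²) → A = √(x² + v²/ω²) = √(0.1253² + 1.224²/7.766²) = 0.2013 m = 20.13 cm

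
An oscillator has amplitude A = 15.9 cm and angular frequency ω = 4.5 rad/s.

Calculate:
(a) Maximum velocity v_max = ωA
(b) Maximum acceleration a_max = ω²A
v_max = ωA = 4.5×0.159 = 0.7155 m/s
a_max = ω²A = 4.5²×0.159 = 3.22 m/s²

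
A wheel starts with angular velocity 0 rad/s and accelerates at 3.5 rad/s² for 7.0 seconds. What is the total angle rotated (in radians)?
θ = ω₀t + ½αt² = 0×7.0 + ½×3.5×7.0² = 85.75 rad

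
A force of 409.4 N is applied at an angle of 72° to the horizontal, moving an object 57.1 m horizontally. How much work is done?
W = Fd cosθ = 409.4×57.1×cos(72°) = 7223.8 J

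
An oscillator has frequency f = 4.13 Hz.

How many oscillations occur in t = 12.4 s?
n = f×t = 4.13×12.4 = 51.21 oscillations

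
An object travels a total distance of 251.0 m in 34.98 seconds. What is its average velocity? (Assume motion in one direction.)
v_avg = Δd / Δt = 251.0 / 34.98 = 7.18 m/s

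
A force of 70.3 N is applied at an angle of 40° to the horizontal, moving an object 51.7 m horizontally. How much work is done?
W = Fd cosθ = 70.3×51.7×cos(40°) = 2784.2 J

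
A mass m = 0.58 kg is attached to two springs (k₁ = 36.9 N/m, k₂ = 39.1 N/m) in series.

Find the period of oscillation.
k_eq = k₁k₂/(k₁+k₂) = 18.98 N/m
T = 2π√(m/k_eq) = 2π√(0.58/18.98) = 1.098 s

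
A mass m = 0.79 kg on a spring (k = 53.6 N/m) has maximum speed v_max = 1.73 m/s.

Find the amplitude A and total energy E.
½mv²_max = ½kA² → A = v_max√(m/k) = 1.73×√(0.79/53.6) = 0.21 m = 21 cm
E = ½mv²_max = ½×0.79×1.73² = 1.182 J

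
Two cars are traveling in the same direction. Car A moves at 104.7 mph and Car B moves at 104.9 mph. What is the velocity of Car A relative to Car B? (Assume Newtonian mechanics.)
v_rel = v_A - v_B = 104.7 - 104.9 = -0.2 mph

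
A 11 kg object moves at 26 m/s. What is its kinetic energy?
KE = ½mv² = ½×11×26² = 3718.0 J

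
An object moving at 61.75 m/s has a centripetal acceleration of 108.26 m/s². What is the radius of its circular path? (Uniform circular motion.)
r = v²/a_c = 61.75²/108.26 = 35.22 m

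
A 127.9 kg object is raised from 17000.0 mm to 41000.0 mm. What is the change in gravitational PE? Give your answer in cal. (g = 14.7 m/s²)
ΔPE = mg(h₂ − h₁) = 127.9 kg × 14.7 m/s² × (41 − 17) m = 4.512e+04 J = 10780.0 cal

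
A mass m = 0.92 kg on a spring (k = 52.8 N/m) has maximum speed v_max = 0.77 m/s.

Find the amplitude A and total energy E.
½mv²_max = ½kA² → A = v_max√(m/k) = 0.77×√(0.92/52.8) = 0.1016 m = 10.16 cm
E = ½mv²_max = ½×0.92×0.77² = 0.2727 J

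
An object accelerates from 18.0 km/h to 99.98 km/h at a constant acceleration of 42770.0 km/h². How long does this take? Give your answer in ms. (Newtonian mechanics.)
t = (v - v₀)/a (with unit conversion) = 6900.0 ms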